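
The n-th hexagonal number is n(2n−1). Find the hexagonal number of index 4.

28

The 4th hexagonal number is n(2n−1) with n = 4.
4·(2·4 − 1) = 4·7 = 28.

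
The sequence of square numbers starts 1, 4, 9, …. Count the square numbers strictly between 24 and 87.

The n-th square number is n².
Smallest index with value > 24: n = 5 (giving 25).
Largest index with value < 87: n = 9 (giving 81).
Indices 5 through 9: 5 terms.

5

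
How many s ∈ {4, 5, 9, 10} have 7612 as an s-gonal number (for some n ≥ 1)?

1

s = 4: P(4, 87) = 7569 and P(4, 88) = 7744; 7612 is not s-gonal.
s = 5: P(5, 71) = 7526 and P(5, 72) = 7740; 7612 is not s-gonal.
s = 9: P(9, 46) = 7291 and P(9, 47) = 7614; 7612 is not s-gonal.
s = 10: P(10, 44) = 7612. ✓
Hits: s ∈ {10} → 1.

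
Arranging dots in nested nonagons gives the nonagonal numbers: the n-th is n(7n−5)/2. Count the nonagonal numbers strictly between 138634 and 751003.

264

The n-th nonagonal number is n(7n−5)/2.
Smallest index with value > 138634: n = 200 (giving 139500).
Largest index with value < 751003: n = 463 (giving 749134).
Indices 200 through 463: 264 terms.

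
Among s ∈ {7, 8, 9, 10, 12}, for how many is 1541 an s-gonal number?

1

s = 7: P(7, 25) = 1525 and P(7, 26) = 1651; 1541 is not s-gonal.
s = 8: P(8, 23) = 1541. ✓
s = 9: P(9, 21) = 1491 and P(9, 22) = 1639; 1541 is not s-gonal.
s = 10: P(10, 20) = 1540 and P(10, 21) = 1701; 1541 is not s-gonal.
s = 12: P(12, 17) = 1377 and P(12, 18) = 1548; 1541 is not s-gonal.
Hits: s ∈ {8} → 1.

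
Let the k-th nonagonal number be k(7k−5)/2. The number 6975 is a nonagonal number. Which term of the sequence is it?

45

Set n(7n−5)/2 = 6975, giving 7n² − 5n − 13950 = 0.
So n = (5 + 625) / 14 = 630/14 = 45.
Check: 45·(7·45 − 5)/2 = 6975. ✓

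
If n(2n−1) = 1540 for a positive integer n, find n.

Set n(2n−1) = 1540, giving 2n² − n − 1540 = 0.
The discriminant is 1 + 8·1540 = 12321, and √12321 = 111.
So n = (1 + 111) / 4 = 112/4 = 28.
Check: 28·(2·28 − 1) = 1540. ✓

28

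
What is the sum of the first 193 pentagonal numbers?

3613153

Σ i(3i−1)/2 = (3Σi² − Σi) / 2 over i = 1..193.
Σi = 18721 and Σi² = 2415009.
(3·2415009 − 1·18721) / 2 = 7226306/2 = 3613153.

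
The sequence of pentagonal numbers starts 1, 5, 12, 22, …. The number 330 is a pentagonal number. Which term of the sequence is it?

15

Set n(3n−1)/2 = 330, giving 3n² − n − 660 = 0.
So n = (1 + 89) / 6 = 90/6 = 15.
Check: 15·(3·15 − 1)/2 = 330. ✓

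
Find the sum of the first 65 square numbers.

Σ_{i=1}^{65} i² = 65·66·131/6 = 93665.

93665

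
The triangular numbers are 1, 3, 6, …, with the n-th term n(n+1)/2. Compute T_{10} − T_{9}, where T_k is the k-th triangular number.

10

Consecutive triangular numbers differ by n: T_{10} − T_{9} = 10.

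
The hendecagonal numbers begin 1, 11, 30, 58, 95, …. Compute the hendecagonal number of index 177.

140361

177·(9·177 − 7)/2 = 177·1586/2 = 177·793 = 140361.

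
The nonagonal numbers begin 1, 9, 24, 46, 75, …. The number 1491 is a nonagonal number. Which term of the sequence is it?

Set n(7n−5)/2 = 1491, giving 7n² − 5n − 2982 = 0.
The discriminant is 25 + 56·1491 = 83521, and √83521 = 289.
So n = (5 + 289) / 14 = 294/14 = 21.
Check: 21·(7·21 − 5)/2 = 1491. ✓

21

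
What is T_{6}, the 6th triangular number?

21

The 6th triangular number is n(n+1)/2 with n = 6.
6·7/2 = 42/2 = 21.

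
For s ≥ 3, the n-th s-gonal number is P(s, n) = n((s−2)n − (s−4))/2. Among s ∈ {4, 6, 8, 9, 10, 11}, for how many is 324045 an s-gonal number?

1

s = 4: P(4, 569) = 323761 and P(4, 570) = 324900; 324045 is not s-gonal.
s = 6: P(6, 402) = 322806 and P(6, 403) = 324415; 324045 is not s-gonal.
s = 8: P(8, 328) = 322096 and P(8, 329) = 324065; 324045 is not s-gonal.
s = 9: P(9, 304) = 322696 and P(9, 305) = 324825; 324045 is not s-gonal.
s = 10: P(10, 285) = 324045. ✓
s = 11: P(11, 268) = 322270 and P(11, 269) = 324683; 324045 is not s-gonal.
Hits: s ∈ {10} → 1.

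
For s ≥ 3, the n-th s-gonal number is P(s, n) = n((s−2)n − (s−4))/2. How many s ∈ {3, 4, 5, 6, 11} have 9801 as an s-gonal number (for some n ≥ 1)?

s = 3: P(3, 139) = 9730 and P(3, 140) = 9870; 9801 is not s-gonal.
s = 4: P(4, 99) = 9801. ✓
s = 5: P(5, 81) = 9801. ✓
s = 6: P(6, 70) = 9730 and P(6, 71) = 10011; 9801 is not s-gonal.
s = 11: P(11, 47) = 9776 and P(11, 48) = 10200; 9801 is not s-gonal.
Hits: s ∈ {4, 5} → 2.

2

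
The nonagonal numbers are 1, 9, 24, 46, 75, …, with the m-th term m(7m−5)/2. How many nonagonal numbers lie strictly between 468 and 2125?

The n-th nonagonal number is n(7n−5)/2.
Smallest index with value > 468: n = 12 (giving 474).
Largest index with value < 2125: n = 24 (giving 1956).
Indices 12 through 24: 13 terms.

13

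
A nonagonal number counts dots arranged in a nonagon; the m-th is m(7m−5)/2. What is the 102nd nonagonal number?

36159

The 102nd nonagonal number is n(7n−5)/2 with n = 102.
102·(7·102 − 5)/2 = 102·709/2 = 36159.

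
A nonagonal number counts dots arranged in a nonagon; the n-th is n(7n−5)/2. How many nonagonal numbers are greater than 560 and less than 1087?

4

The n-th nonagonal number is n(7n−5)/2.
Smallest index with value > 560: n = 14 (giving 651).
Largest index with value < 1087: n = 17 (giving 969).
Indices 14 through 17: 4 terms.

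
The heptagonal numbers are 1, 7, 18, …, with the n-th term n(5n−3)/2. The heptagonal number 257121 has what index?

Set n(5n−3)/2 = 257121, giving 5n² − 3n − 514242 = 0.
The discriminant is 9 + 40·257121 = 10284849, and √10284849 = 3207.
So n = (3 + 3207) / 10 = 3210/10 = 321.
Check: 321·(5·321 − 3)/2 = 257121. ✓

321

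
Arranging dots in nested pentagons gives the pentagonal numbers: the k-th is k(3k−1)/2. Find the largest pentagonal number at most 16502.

Solve n(3n−1)/2 ≤ 16502 for integer n.
n = 105 gives 16485 ≤ 16502, while n = 106 gives 16801 > 16502; so the answer is 16485.

16485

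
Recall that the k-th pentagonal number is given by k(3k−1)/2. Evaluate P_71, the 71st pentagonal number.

7526

The 71st pentagonal number is n(3n−1)/2 with n = 71.
71·(3·71 − 1)/2 = 71·212/2 = 71·106 = 7526.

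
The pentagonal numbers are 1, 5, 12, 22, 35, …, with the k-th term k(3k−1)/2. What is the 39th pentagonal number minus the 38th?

Consecutive pentagonal numbers differ by 3n − 2: here 3·39 − 2 = 115.

115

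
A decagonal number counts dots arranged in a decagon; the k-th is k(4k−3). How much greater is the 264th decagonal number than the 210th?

102222

264·(4·264 − 3) = 277992 and 210·(4·210 − 3) = 175770.
Difference: 277992 − 175770 = 102222.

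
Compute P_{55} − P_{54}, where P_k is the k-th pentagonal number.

163

Consecutive pentagonal numbers differ by 3n − 2: here 3·55 − 2 = 163.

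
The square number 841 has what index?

29

We need n² = 841, so n = √841 = 29.
Check: 29² = 841. ✓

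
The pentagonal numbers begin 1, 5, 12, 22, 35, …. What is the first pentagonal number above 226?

247

Solve n(3n−1)/2 > 226 for integer n.
The largest n with value ≤ 226 is 12 (since 210 ≤ 226 < 247), so the first above is n = 13, value 247.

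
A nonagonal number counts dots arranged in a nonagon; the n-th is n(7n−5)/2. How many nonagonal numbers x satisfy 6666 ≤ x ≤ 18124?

The n-th nonagonal number is n(7n−5)/2.
Smallest index with value ≥ 6666: n = 44 (giving 6666).
Largest index with value ≤ 18124: n = 72 (giving 17964).
Indices 44 through 72: 29 terms.

29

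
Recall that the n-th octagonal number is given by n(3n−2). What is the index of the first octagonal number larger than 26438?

95

Solve n(3n−2) > 26438 for integer n.
The largest n with value ≤ 26438 is 94 (since 26320 ≤ 26438 < 26885), so the first above is n = 95, value 26885.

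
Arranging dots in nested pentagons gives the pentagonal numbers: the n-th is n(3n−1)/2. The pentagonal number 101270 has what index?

Set n(3n−1)/2 = 101270, giving 3n² − n − 202540 = 0.
The discriminant is 1 + 24·101270 = 2430481, and √2430481 = 1559.
So n = (1 + 1559) / 6 = 1560/6 = 260.

260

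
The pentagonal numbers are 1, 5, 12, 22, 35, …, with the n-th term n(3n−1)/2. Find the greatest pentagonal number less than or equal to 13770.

Solve n(3n−1)/2 ≤ 13770 for integer n.
n = 95 gives 13490 ≤ 13770, while n = 96 gives 13776 > 13770; so the answer is 13490.

13490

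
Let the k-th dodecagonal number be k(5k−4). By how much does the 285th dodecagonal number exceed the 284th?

2841

Consecutive dodecagonal numbers differ by 10n − 9: here 10·285 − 9 = 2841.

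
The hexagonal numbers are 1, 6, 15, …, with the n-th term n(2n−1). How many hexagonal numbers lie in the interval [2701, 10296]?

36

The n-th hexagonal number is n(2n−1).
Smallest index with value ≥ 2701: n = 37 (giving 2701).
Largest index with value ≤ 10296: n = 72 (giving 10296).
Indices 37 through 72: 36 terms.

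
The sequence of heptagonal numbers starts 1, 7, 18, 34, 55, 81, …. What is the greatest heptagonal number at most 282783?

281736

Solve n(5n−3)/2 ≤ 282783 for integer n.
n = 336 gives 281736 ≤ 282783, while n = 337 gives 283417 > 282783; so the answer is 281736.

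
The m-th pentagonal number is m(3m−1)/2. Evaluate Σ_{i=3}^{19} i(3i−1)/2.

Σ i(3i−1)/2 = (3Σi² − Σi) / 2 over i = 3..19.
Σi = 190 − 3 = 187 and Σi² = 2470 − 5 = 2465.
(3·2465 − 1·187) / 2 = 7208/2 = 3604.

3604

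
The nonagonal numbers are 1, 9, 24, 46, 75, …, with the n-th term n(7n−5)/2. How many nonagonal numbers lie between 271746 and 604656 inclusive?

The n-th nonagonal number is n(7n−5)/2.
Smallest index with value ≥ 271746: n = 279 (giving 271746).
Largest index with value ≤ 604656: n = 416 (giving 604656).
Indices 279 through 416: 138 terms.

138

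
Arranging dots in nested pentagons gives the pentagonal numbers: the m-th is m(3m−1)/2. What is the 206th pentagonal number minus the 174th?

18224

206·(3·206 − 1)/2 = 63551 and 174·(3·174 − 1)/2 = 45327.
Difference: 63551 − 45327 = 18224.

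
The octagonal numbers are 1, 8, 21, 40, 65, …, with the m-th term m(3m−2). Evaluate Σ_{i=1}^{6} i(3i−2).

231

Σ i(3i−2) = 3Σi² − 2Σi over i = 1..6.
Σi = 21 and Σi² = 91.
3·91 − 2·21 = 231.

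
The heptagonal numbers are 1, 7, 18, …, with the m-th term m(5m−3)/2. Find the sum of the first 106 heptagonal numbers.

Σ i(5i−3)/2 = (5Σi² − 3Σi) / 2 over i = 1..106.
Σi = 5671 and Σi² = 402641.
(5·402641 − 3·5671) / 2 = 1996192/2 = 998096.

998096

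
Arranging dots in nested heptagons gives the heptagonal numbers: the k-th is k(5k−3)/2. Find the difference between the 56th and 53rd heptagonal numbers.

813

56·(5·56 − 3)/2 = 7756 and 53·(5·53 − 3)/2 = 6943.
Difference: 7756 − 6943 = 813.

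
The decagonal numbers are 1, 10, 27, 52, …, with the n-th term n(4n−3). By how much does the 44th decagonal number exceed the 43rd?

Consecutive decagonal numbers differ by 8n − 7: here 8·44 − 7 = 345.

345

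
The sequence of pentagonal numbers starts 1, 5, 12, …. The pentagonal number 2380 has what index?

Set n(3n−1)/2 = 2380, giving 3n² − n − 4760 = 0.
The discriminant is 1 + 24·2380 = 57121, and √57121 = 239.
So n = (1 + 239) / 6 = 240/6 = 40.
Check: 40·(3·40 − 1)/2 = 2380. ✓

40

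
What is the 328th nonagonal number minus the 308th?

44470

328·(7·328 − 5)/2 = 375724 and 308·(7·308 − 5)/2 = 331254.
Difference: 375724 − 331254 = 44470.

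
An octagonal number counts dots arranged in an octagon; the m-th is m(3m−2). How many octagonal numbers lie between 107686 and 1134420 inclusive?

The n-th octagonal number is n(3n−2).
Smallest index with value ≥ 107686: n = 190 (giving 107920).
Largest index with value ≤ 1134420: n = 615 (giving 1133445).
Indices 190 through 615: 426 terms.

426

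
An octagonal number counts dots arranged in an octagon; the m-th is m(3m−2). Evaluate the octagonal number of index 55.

8965

The 55th octagonal number is n(3n−2) with n = 55.
55·(3·55 − 2) = 55·163 = 8965.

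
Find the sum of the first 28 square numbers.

Σ_{i=1}^{28} i² = 28·29·57/6 = 7714.

7714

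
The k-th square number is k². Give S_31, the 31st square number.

961

31² = 961.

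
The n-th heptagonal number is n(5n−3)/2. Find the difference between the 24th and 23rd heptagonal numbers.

Consecutive heptagonal numbers differ by 5n − 4: here 5·24 − 4 = 116.

116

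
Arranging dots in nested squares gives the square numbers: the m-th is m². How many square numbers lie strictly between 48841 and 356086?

The n-th square number is n².
Smallest index with value > 48841: n = 222 (giving 49284).
Largest index with value < 356086: n = 596 (giving 355216).
Indices 222 through 596: 375 terms.

375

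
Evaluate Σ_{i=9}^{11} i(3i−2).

846

Σ i(3i−2) = 3Σi² − 2Σi over i = 9..11.
Σi = 66 − 36 = 30 and Σi² = 506 − 204 = 302.
3·302 − 2·30 = 846.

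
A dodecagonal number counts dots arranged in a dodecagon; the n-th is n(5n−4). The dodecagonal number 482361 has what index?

Set n(5n−4) = 482361, giving 5n² − 4n − 482361 = 0.
The discriminant is 16 + 20·482361 = 9647236, and √9647236 = 3106.
So n = (4 + 3106) / 10 = 3110/10 = 311.

311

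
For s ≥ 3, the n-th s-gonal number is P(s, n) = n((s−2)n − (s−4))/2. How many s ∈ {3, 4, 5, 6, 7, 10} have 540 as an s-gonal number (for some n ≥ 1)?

s = 3: P(3, 32) = 528 and P(3, 33) = 561; 540 is not s-gonal.
s = 4: P(4, 23) = 529 and P(4, 24) = 576; 540 is not s-gonal.
s = 5: P(5, 19) = 532 and P(5, 20) = 590; 540 is not s-gonal.
s = 6: P(6, 16) = 496 and P(6, 17) = 561; 540 is not s-gonal.
s = 7: P(7, 15) = 540. ✓
s = 10: P(10, 12) = 540. ✓
Hits: s ∈ {7, 10} → 2.

2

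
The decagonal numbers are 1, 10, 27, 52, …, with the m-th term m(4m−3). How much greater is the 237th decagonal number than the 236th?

Consecutive decagonal numbers differ by 8n − 7: here 8·237 − 7 = 1889.

1889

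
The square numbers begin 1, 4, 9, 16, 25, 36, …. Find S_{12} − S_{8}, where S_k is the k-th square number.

12² = 144 and 8² = 64.
Difference: 144 − 64 = 80.

80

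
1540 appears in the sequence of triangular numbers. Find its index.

55

Set n(n+1)/2 = 1540, giving n² + n − 3080 = 0.
So n = (-1 + 111) / 2 = 110/2 = 55.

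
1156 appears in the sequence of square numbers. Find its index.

34

We need n² = 1156, so n = √1156 = 34.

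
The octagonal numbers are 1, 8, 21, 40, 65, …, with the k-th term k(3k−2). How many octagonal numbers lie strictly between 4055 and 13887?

31

The n-th octagonal number is n(3n−2).
Smallest index with value > 4055: n = 38 (giving 4256).
Largest index with value < 13887: n = 68 (giving 13736).
Indices 38 through 68: 31 terms.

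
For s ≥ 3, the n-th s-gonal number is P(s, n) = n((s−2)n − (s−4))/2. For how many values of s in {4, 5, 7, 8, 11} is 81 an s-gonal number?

s = 4: P(4, 9) = 81. ✓
s = 5: P(5, 7) = 70 and P(5, 8) = 92; 81 is not s-gonal.
s = 7: P(7, 6) = 81. ✓
s = 8: P(8, 5) = 65 and P(8, 6) = 96; 81 is not s-gonal.
s = 11: P(11, 4) = 58 and P(11, 5) = 95; 81 is not s-gonal.
Hits: s ∈ {4, 7} → 2.

2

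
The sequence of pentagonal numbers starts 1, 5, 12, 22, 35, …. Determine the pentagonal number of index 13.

The 13th pentagonal number is n(3n−1)/2 with n = 13.
13·(3·13 − 1)/2 = 13·38/2 = 13·19 = 247.

247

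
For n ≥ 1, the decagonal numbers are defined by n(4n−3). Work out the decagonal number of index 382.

582550

The 382nd decagonal number is n(4n−3) with n = 382.
382·(4·382 − 3) = 382·1525 = 582550.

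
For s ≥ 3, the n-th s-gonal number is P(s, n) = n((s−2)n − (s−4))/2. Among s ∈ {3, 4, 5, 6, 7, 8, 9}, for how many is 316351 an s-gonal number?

s = 3: P(3, 794) = 315615 and P(3, 795) = 316410; 316351 is not s-gonal.
s = 4: P(4, 562) = 315844 and P(4, 563) = 316969; 316351 is not s-gonal.
s = 5: P(5, 459) = 315792 and P(5, 460) = 317170; 316351 is not s-gonal.
s = 6: P(6, 397) = 314821 and P(6, 398) = 316410; 316351 is not s-gonal.
s = 7: P(7, 356) = 316306 and P(7, 357) = 318087; 316351 is not s-gonal.
s = 8: P(8, 325) = 316225 and P(8, 326) = 318176; 316351 is not s-gonal.
s = 9: P(9, 301) = 316351. ✓
Hits: s ∈ {9} → 1.

1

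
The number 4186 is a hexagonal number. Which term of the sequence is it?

46

Set n(2n−1) = 4186, giving 2n² − n − 4186 = 0.
So n = (1 + 183) / 4 = 184/4 = 46.
Check: 46·(2·46 − 1) = 4186. ✓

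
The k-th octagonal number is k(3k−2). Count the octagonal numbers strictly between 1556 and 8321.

29

The n-th octagonal number is n(3n−2).
Smallest index with value > 1556: n = 24 (giving 1680).
Largest index with value < 8321: n = 52 (giving 8008).
Indices 24 through 52: 29 terms.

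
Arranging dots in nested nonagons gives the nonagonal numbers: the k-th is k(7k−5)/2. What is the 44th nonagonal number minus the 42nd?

597

44·(7·44 − 5)/2 = 6666 and 42·(7·42 − 5)/2 = 6069.
Difference: 6666 − 6069 = 597.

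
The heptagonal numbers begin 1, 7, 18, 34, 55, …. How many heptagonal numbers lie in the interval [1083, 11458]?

47

The n-th heptagonal number is n(5n−3)/2.
Smallest index with value ≥ 1083: n = 22 (giving 1177).
Largest index with value ≤ 11458: n = 68 (giving 11458).
Indices 22 through 68: 47 terms.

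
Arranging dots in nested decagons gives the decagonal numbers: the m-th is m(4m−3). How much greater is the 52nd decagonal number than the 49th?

52·(4·52 − 3) = 10660 and 49·(4·49 − 3) = 9457.
Difference: 10660 − 9457 = 1203.

1203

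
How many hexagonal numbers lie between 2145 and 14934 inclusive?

54

The n-th hexagonal number is n(2n−1).
Smallest index with value ≥ 2145: n = 33 (giving 2145).
Largest index with value ≤ 14934: n = 86 (giving 14706).
Indices 33 through 86: 54 terms.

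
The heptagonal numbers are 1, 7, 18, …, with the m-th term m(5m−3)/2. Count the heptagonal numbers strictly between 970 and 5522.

The n-th heptagonal number is n(5n−3)/2.
Smallest index with value > 970: n = 21 (giving 1071).
Largest index with value < 5522: n = 47 (giving 5452).
Indices 21 through 47: 27 terms.

27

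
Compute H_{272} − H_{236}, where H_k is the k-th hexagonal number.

36540

272·(2·272 − 1) = 147696 and 236·(2·236 − 1) = 111156.
Difference: 147696 − 111156 = 36540.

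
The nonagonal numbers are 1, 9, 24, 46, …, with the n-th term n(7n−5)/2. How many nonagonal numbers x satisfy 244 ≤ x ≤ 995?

9

The n-th nonagonal number is n(7n−5)/2.
Smallest index with value ≥ 244: n = 9 (giving 261).
Largest index with value ≤ 995: n = 17 (giving 969).
Indices 9 through 17: 9 terms.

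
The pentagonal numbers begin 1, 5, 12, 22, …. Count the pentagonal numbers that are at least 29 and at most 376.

The n-th pentagonal number is n(3n−1)/2.
Smallest index with value ≥ 29: n = 5 (giving 35).
Largest index with value ≤ 376: n = 16 (giving 376).
Indices 5 through 16: 12 terms.

12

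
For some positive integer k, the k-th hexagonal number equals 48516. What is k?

156

Set n(2n−1) = 48516, giving 2n² − n − 48516 = 0.
The discriminant is 1 + 8·48516 = 388129, and √388129 = 623.
So n = (1 + 623) / 4 = 624/4 = 156.
Check: 156·(2·156 − 1) = 48516. ✓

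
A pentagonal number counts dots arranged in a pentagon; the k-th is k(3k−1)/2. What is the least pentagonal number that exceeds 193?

Solve n(3n−1)/2 > 193 for integer n.
The largest n with value ≤ 193 is 11 (since 176 ≤ 193 < 210), so the first above is n = 12, value 210.

210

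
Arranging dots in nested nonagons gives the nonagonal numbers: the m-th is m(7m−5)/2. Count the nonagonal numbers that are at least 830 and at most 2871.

The n-th nonagonal number is n(7n−5)/2.
Smallest index with value ≥ 830: n = 16 (giving 856).
Largest index with value ≤ 2871: n = 29 (giving 2871).
Indices 16 through 29: 14 terms.

14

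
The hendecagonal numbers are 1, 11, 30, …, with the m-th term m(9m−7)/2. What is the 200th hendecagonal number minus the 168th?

52880

200·(9·200 − 7)/2 = 179300 and 168·(9·168 − 7)/2 = 126420.
Difference: 179300 − 126420 = 52880.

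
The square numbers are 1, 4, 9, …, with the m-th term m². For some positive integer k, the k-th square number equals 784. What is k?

We need n² = 784, so n = √784 = 28.
Check: 28² = 784. ✓

28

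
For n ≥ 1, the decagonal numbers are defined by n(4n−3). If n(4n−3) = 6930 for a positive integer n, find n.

Set n(4n−3) = 6930, giving 4n² − 3n − 6930 = 0.
So n = (3 + 333) / 8 = 336/8 = 42.
Check: 42·(4·42 − 3) = 6930. ✓

42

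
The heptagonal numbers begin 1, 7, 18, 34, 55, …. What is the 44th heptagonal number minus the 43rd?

216

Consecutive heptagonal numbers differ by 5n − 4: here 5·44 − 4 = 216.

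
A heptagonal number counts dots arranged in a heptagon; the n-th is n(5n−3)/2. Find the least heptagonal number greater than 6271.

6426

Solve n(5n−3)/2 > 6271 for integer n.
The largest n with value ≤ 6271 is 50 (since 6175 ≤ 6271 < 6426), so the first above is n = 51, value 6426.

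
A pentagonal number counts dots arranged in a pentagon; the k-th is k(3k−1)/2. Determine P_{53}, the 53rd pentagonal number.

4187

The 53rd pentagonal number is n(3n−1)/2 with n = 53.
53·(3·53 − 1)/2 = 53·158/2 = 53·79 = 4187.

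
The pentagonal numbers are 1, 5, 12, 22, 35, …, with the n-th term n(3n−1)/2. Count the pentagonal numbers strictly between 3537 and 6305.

16

The n-th pentagonal number is n(3n−1)/2.
Smallest index with value > 3537: n = 49 (giving 3577).
Largest index with value < 6305: n = 64 (giving 6112).
Indices 49 through 64: 16 terms.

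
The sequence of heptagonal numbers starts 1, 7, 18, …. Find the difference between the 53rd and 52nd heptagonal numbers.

261

Consecutive heptagonal numbers differ by 5n − 4: here 5·53 − 4 = 261.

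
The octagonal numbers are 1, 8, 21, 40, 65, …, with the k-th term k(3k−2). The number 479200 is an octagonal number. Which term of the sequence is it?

Set n(3n−2) = 479200, giving 3n² − 2n − 479200 = 0.
So n = (2 + 2398) / 6 = 2400/6 = 400.

400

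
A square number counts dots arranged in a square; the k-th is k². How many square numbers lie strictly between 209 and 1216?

The n-th square number is n².
Smallest index with value > 209: n = 15 (giving 225).
Largest index with value < 1216: n = 34 (giving 1156).
Indices 15 through 34: 20 terms.

20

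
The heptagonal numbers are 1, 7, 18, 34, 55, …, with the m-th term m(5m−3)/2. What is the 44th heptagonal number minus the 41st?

44·(5·44 − 3)/2 = 4774 and 41·(5·41 − 3)/2 = 4141.
Difference: 4774 − 4141 = 633.

633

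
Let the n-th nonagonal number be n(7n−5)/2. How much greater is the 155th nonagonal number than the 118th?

35261

155·(7·155 − 5)/2 = 83700 and 118·(7·118 − 5)/2 = 48439.
Difference: 83700 − 48439 = 35261.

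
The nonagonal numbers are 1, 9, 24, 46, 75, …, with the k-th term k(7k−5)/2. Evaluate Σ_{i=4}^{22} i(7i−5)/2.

Σ i(7i−5)/2 = (7Σi² − 5Σi) / 2 over i = 4..22.
Σi = 253 − 6 = 247 and Σi² = 3795 − 14 = 3781.
(7·3781 − 5·247) / 2 = 25232/2 = 12616.

12616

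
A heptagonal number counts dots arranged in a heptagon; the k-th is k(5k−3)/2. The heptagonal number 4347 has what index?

42

Set n(5n−3)/2 = 4347, giving 5n² − 3n − 8694 = 0.
The discriminant is 9 + 40·4347 = 173889, and √173889 = 417.
So n = (3 + 417) / 10 = 420/10 = 42.
Check: 42·(5·42 − 3)/2 = 4347. ✓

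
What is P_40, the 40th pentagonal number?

2380

The 40th pentagonal number is n(3n−1)/2 with n = 40.
40·(3·40 − 1)/2 = 40·119/2 = 2380.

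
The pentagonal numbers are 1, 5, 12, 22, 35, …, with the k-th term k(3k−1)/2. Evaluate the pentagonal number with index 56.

56·(3·56 − 1)/2 = 56·167/2 = 4676.

4676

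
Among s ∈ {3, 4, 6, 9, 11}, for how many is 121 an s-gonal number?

1

s = 3: P(3, 15) = 120 and P(3, 16) = 136; 121 is not s-gonal.
s = 4: P(4, 11) = 121. ✓
s = 6: P(6, 8) = 120 and P(6, 9) = 153; 121 is not s-gonal.
s = 9: P(9, 6) = 111 and P(9, 7) = 154; 121 is not s-gonal.
s = 11: P(11, 5) = 95 and P(11, 6) = 141; 121 is not s-gonal.
Hits: s ∈ {4} → 1.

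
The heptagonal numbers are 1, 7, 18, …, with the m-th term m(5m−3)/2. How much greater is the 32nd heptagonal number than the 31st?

156

Consecutive heptagonal numbers differ by 5n − 4: here 5·32 − 4 = 156.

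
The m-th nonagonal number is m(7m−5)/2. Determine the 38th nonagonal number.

4959

The 38th nonagonal number is n(7n−5)/2 with n = 38.
38·(7·38 − 5)/2 = 38·261/2 = 4959.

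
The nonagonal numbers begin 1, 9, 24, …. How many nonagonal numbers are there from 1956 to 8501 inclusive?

The n-th nonagonal number is n(7n−5)/2.
Smallest index with value ≥ 1956: n = 24 (giving 1956).
Largest index with value ≤ 8501: n = 49 (giving 8281).
Indices 24 through 49: 26 terms.

26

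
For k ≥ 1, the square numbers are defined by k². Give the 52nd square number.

The 52nd square number is n² with n = 52.
52² = 2704.

2704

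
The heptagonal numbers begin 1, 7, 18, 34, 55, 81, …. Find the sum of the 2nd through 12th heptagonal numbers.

Σ i(5i−3)/2 = (5Σi² − 3Σi) / 2 over i = 2..12.
Σi = 78 − 1 = 77 and Σi² = 650 − 1 = 649.
(5·649 − 3·77) / 2 = 3014/2 = 1507.

1507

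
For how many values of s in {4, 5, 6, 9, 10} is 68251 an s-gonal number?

s = 4: P(4, 261) = 68121 and P(4, 262) = 68644; 68251 is not s-gonal.
s = 5: P(5, 213) = 67947 and P(5, 214) = 68587; 68251 is not s-gonal.
s = 6: P(6, 184) = 67528 and P(6, 185) = 68265; 68251 is not s-gonal.
s = 9: P(9, 140) = 68250 and P(9, 141) = 69231; 68251 is not s-gonal.
s = 10: P(10, 131) = 68251. ✓
Hits: s ∈ {10} → 1.

1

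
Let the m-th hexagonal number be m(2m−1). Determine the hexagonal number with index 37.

The 37th hexagonal number is n(2n−1) with n = 37.
37·(2·37 − 1) = 37·73 = 2701.

2701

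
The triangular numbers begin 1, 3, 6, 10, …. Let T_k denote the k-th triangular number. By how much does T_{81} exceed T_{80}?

81

Consecutive triangular numbers differ by n: T_{81} − T_{80} = 81.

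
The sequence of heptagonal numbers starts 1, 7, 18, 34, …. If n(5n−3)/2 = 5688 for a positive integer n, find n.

Set n(5n−3)/2 = 5688, giving 5n² − 3n − 11376 = 0.
The discriminant is 9 + 40·5688 = 227529, and √227529 = 477.
So n = (3 + 477) / 10 = 480/10 = 48.

48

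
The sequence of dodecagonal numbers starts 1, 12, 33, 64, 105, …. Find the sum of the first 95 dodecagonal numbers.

Σ i(5i−4) = 5Σi² − 4Σi over i = 1..95.
Σi = 4560 and Σi² = 290320.
5·290320 − 4·4560 = 1433360.

1433360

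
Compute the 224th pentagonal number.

75152

224·(3·224 − 1)/2 = 224·671/2 = 75152.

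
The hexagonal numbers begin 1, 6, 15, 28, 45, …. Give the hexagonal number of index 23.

1035

23·(2·23 − 1) = 23·45 = 1035.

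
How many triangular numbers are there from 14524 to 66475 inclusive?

The n-th triangular number is n(n+1)/2.
Smallest index with value ≥ 14524: n = 170 (giving 14535).
Largest index with value ≤ 66475: n = 364 (giving 66430).
Indices 170 through 364: 195 terms.

195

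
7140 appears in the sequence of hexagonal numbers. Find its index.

Set n(2n−1) = 7140, giving 2n² − n − 7140 = 0.
The discriminant is 1 + 8·7140 = 57121, and √57121 = 239.
So n = (1 + 239) / 4 = 240/4 = 60.

60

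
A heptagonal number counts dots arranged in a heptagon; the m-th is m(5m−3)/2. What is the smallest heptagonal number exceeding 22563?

Solve n(5n−3)/2 > 22563 for integer n.
The largest n with value ≤ 22563 is 95 (since 22420 ≤ 22563 < 22896), so the first above is n = 96, value 22896.

22896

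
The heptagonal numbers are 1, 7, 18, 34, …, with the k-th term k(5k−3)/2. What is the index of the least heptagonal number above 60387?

156

Solve n(5n−3)/2 > 60387 for integer n.
The largest n with value ≤ 60387 is 155 (since 59830 ≤ 60387 < 60606), so the first above is n = 156, value 60606.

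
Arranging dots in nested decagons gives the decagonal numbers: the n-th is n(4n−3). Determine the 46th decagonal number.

46·(4·46 − 3) = 46·181 = 8326.

8326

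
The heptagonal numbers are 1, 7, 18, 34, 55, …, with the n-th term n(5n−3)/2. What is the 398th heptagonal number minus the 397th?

Consecutive heptagonal numbers differ by 5n − 4: here 5·398 − 4 = 1986.

1986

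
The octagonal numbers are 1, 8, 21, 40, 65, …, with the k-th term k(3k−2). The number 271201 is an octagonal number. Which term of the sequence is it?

301

Set n(3n−2) = 271201, giving 3n² − 2n − 271201 = 0.
The discriminant is 4 + 12·271201 = 3254416, and √3254416 = 1804.
So n = (2 + 1804) / 6 = 1806/6 = 301.
Check: 301·(3·301 − 2) = 271201. ✓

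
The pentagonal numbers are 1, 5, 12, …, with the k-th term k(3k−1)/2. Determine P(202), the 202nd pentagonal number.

202·(3·202 − 1)/2 = 202·605/2 = 61105.

61105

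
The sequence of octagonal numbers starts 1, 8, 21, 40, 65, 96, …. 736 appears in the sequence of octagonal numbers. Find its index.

Set n(3n−2) = 736, giving 3n² − 2n − 736 = 0.
The discriminant is 4 + 12·736 = 8836, and √8836 = 94.
So n = (2 + 94) / 6 = 96/6 = 16.

16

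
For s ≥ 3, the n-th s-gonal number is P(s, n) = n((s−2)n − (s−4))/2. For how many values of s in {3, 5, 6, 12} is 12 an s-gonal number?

s = 3: P(3, 4) = 10 and P(3, 5) = 15; 12 is not s-gonal.
s = 5: P(5, 3) = 12. ✓
s = 6: P(6, 2) = 6 and P(6, 3) = 15; 12 is not s-gonal.
s = 12: P(12, 2) = 12. ✓
Hits: s ∈ {5, 12} → 2.

2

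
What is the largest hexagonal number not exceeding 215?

Solve n(2n−1) ≤ 215 for integer n.
n = 10 gives 190 ≤ 215, while n = 11 gives 231 > 215; so the answer is 190.

190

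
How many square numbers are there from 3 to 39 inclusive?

The n-th square number is n².
Smallest index with value ≥ 3: n = 2 (giving 4).
Largest index with value ≤ 39: n = 6 (giving 36).
Indices 2 through 6: 5 terms.

5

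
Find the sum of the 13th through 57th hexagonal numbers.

123855

Σ i(2i−1) = 2Σi² − Σi over i = 13..57.
Σi = 1653 − 78 = 1575 and Σi² = 63365 − 650 = 62715.
2·62715 − 1·1575 = 123855.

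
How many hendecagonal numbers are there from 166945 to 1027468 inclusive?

The n-th hendecagonal number is n(9n−7)/2.
Smallest index with value ≥ 166945: n = 193 (giving 166945).
Largest index with value ≤ 1027468: n = 478 (giving 1026505).
Indices 193 through 478: 286 terms.

286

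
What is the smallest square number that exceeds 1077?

1089

Solve n² > 1077 for integer n.
The largest n with value ≤ 1077 is 32 (since 1024 ≤ 1077 < 1089), so the first above is n = 33, value 1089.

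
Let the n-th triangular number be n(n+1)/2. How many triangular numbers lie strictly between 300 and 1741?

34

The n-th triangular number is n(n+1)/2.
Smallest index with value > 300: n = 25 (giving 325).
Largest index with value < 1741: n = 58 (giving 1711).
Indices 25 through 58: 34 terms.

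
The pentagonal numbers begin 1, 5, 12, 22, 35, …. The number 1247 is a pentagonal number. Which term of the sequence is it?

29

Set n(3n−1)/2 = 1247, giving 3n² − n − 2494 = 0.
The discriminant is 1 + 24·1247 = 29929, and √29929 = 173.
So n = (1 + 173) / 6 = 174/6 = 29.
Check: 29·(3·29 − 1)/2 = 1247. ✓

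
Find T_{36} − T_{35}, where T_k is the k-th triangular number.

Consecutive triangular numbers differ by n: T_{36} − T_{35} = 36.

36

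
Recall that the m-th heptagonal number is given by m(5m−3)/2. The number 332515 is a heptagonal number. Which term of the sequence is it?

Set n(5n−3)/2 = 332515, giving 5n² − 3n − 665030 = 0.
The discriminant is 9 + 40·332515 = 13300609, and √13300609 = 3647.
So n = (3 + 3647) / 10 = 3650/10 = 365.
Check: 365·(5·365 − 3)/2 = 332515. ✓

365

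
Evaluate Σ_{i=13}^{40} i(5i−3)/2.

52612

Σ i(5i−3)/2 = (5Σi² − 3Σi) / 2 over i = 13..40.
Σi = 820 − 78 = 742 and Σi² = 22140 − 650 = 21490.
(5·21490 − 3·742) / 2 = 105224/2 = 52612.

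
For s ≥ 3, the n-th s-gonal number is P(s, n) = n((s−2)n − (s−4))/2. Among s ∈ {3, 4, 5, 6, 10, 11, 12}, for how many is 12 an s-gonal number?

s = 3: P(3, 4) = 10 and P(3, 5) = 15; 12 is not s-gonal.
s = 4: P(4, 3) = 9 and P(4, 4) = 16; 12 is not s-gonal.
s = 5: P(5, 3) = 12. ✓
s = 6: P(6, 2) = 6 and P(6, 3) = 15; 12 is not s-gonal.
s = 10: P(10, 2) = 10 and P(10, 3) = 27; 12 is not s-gonal.
s = 11: P(11, 2) = 11 and P(11, 3) = 30; 12 is not s-gonal.
s = 12: P(12, 2) = 12. ✓
Hits: s ∈ {5, 12} → 2.

2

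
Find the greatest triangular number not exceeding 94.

Solve n(n+1)/2 ≤ 94 for integer n.
n = 13 gives 91 ≤ 94, while n = 14 gives 105 > 94; so the answer is 91.

91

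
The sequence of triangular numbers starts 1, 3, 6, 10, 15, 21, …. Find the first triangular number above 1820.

1830

Solve n(n+1)/2 > 1820 for integer n.
The largest n with value ≤ 1820 is 59 (since 1770 ≤ 1820 < 1830), so the first above is n = 60, value 1830.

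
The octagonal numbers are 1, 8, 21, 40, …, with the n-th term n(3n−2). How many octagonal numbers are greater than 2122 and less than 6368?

20

The n-th octagonal number is n(3n−2).
Smallest index with value > 2122: n = 27 (giving 2133).
Largest index with value < 6368: n = 46 (giving 6256).
Indices 27 through 46: 20 terms.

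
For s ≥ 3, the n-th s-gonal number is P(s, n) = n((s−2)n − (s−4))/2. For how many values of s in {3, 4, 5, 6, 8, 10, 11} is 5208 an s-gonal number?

s = 3: P(3, 101) = 5151 and P(3, 102) = 5253; 5208 is not s-gonal.
s = 4: P(4, 72) = 5184 and P(4, 73) = 5329; 5208 is not s-gonal.
s = 5: P(5, 59) = 5192 and P(5, 60) = 5370; 5208 is not s-gonal.
s = 6: P(6, 51) = 5151 and P(6, 52) = 5356; 5208 is not s-gonal.
s = 8: P(8, 42) = 5208. ✓
s = 10: P(10, 36) = 5076 and P(10, 37) = 5365; 5208 is not s-gonal.
s = 11: P(11, 34) = 5083 and P(11, 35) = 5390; 5208 is not s-gonal.
Hits: s ∈ {8} → 1.

1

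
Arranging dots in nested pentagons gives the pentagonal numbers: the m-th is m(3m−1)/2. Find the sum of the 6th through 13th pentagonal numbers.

1108

Σ i(3i−1)/2 = (3Σi² − Σi) / 2 over i = 6..13.
Σi = 91 − 15 = 76 and Σi² = 819 − 55 = 764.
(3·764 − 1·76) / 2 = 2216/2 = 1108.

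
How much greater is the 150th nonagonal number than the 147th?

150·(7·150 − 5)/2 = 78375 and 147·(7·147 − 5)/2 = 75264.
Difference: 78375 − 75264 = 3111.

3111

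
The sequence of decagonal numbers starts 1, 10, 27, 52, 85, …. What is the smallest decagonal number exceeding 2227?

Solve n(4n−3) > 2227 for integer n.
The largest n with value ≤ 2227 is 23 (since 2047 ≤ 2227 < 2232), so the first above is n = 24, value 2232.

2232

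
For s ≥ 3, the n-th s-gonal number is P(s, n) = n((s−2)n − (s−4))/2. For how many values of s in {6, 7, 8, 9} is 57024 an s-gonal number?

s = 6: P(6, 169) = 56953 and P(6, 170) = 57630; 57024 is not s-gonal.
s = 7: P(7, 151) = 56776 and P(7, 152) = 57532; 57024 is not s-gonal.
s = 8: P(8, 138) = 56856 and P(8, 139) = 57685; 57024 is not s-gonal.
s = 9: P(9, 128) = 57024. ✓
Hits: s ∈ {9} → 1.

1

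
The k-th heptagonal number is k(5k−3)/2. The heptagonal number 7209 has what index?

Set n(5n−3)/2 = 7209, giving 5n² − 3n − 14418 = 0.
The discriminant is 9 + 40·7209 = 288369, and √288369 = 537.
So n = (3 + 537) / 10 = 540/10 = 54.

54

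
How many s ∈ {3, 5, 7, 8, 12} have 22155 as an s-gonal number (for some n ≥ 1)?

s = 3: P(3, 210) = 22155. ✓
s = 5: P(5, 121) = 21901 and P(5, 122) = 22265; 22155 is not s-gonal.
s = 7: P(7, 94) = 21949 and P(7, 95) = 22420; 22155 is not s-gonal.
s = 8: P(8, 86) = 22016 and P(8, 87) = 22533; 22155 is not s-gonal.
s = 12: P(12, 66) = 21516 and P(12, 67) = 22177; 22155 is not s-gonal.
Hits: s ∈ {3} → 1.

1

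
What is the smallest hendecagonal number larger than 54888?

55056

Solve n(9n−7)/2 > 54888 for integer n.
The largest n with value ≤ 54888 is 110 (since 54065 ≤ 54888 < 55056), so the first above is n = 111, value 55056.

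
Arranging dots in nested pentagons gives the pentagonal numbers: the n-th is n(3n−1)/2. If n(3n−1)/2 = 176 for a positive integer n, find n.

11

Set n(3n−1)/2 = 176, giving 3n² − n − 352 = 0.
The discriminant is 1 + 24·176 = 4225, and √4225 = 65.
So n = (1 + 65) / 6 = 66/6 = 11.
Check: 11·(3·11 − 1)/2 = 176. ✓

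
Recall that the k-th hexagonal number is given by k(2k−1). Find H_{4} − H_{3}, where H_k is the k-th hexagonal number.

13

Consecutive hexagonal numbers differ by 4n − 3: here 4·4 − 3 = 13.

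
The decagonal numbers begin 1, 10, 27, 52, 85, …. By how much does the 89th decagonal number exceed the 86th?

2091

89·(4·89 − 3) = 31417 and 86·(4·86 − 3) = 29326.
Difference: 31417 − 29326 = 2091.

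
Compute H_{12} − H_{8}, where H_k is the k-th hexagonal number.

12·(2·12 − 1) = 276 and 8·(2·8 − 1) = 120.
Difference: 276 − 120 = 156.

156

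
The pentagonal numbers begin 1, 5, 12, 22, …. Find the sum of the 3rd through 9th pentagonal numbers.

Σ i(3i−1)/2 = (3Σi² − Σi) / 2 over i = 3..9.
Σi = 45 − 3 = 42 and Σi² = 285 − 5 = 280.
(3·280 − 1·42) / 2 = 798/2 = 399.

399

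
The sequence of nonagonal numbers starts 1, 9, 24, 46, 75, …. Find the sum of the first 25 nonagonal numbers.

Σ i(7i−5)/2 = (7Σi² − 5Σi) / 2 over i = 1..25.
Σi = 325 and Σi² = 5525.
(7·5525 − 5·325) / 2 = 37050/2 = 18525.

18525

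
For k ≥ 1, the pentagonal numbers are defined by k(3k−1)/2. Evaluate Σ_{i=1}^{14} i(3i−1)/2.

1470

Σ i(3i−1)/2 = (3Σi² − Σi) / 2 over i = 1..14.
Σi = 105 and Σi² = 1015.
(3·1015 − 1·105) / 2 = 2940/2 = 1470.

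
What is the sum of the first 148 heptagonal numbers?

2712396

Σ i(5i−3)/2 = (5Σi² − 3Σi) / 2 over i = 1..148.
Σi = 11026 and Σi² = 1091574.
(5·1091574 − 3·11026) / 2 = 5424792/2 = 2712396.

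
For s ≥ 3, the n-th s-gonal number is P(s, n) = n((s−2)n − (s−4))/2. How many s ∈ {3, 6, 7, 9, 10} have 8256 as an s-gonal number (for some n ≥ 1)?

1

s = 3: P(3, 128) = 8256. ✓
s = 6: P(6, 64) = 8128 and P(6, 65) = 8385; 8256 is not s-gonal.
s = 7: P(7, 57) = 8037 and P(7, 58) = 8323; 8256 is not s-gonal.
s = 9: P(9, 48) = 7944 and P(9, 49) = 8281; 8256 is not s-gonal.
s = 10: P(10, 45) = 7965 and P(10, 46) = 8326; 8256 is not s-gonal.
Hits: s ∈ {3} → 1.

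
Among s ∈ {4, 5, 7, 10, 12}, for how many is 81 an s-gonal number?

s = 4: P(4, 9) = 81. ✓
s = 5: P(5, 7) = 70 and P(5, 8) = 92; 81 is not s-gonal.
s = 7: P(7, 6) = 81. ✓
s = 10: P(10, 4) = 52 and P(10, 5) = 85; 81 is not s-gonal.
s = 12: P(12, 4) = 64 and P(12, 5) = 105; 81 is not s-gonal.
Hits: s ∈ {4, 7} → 2.

2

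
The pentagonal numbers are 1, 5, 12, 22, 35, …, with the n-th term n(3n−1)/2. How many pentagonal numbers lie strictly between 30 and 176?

6

The n-th pentagonal number is n(3n−1)/2.
Smallest index with value > 30: n = 5 (giving 35).
Largest index with value < 176: n = 10 (giving 145).
Indices 5 through 10: 6 terms.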